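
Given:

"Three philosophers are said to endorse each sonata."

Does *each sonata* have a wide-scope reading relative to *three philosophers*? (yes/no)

Infinitival complements of raising predicates do not block QR; *each sonata* and *three philosophers* are effectively clausemates.
QR within a single clause is free, so the lower quantifier may take scope over the higher one.

Yes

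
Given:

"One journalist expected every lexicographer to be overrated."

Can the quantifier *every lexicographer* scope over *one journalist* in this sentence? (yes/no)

Yes

The ECM infinitive is scope-transparent — *every lexicographer* is free to raise above *one journalist*.
Since no island is crossed, the inverse ordering is licensed alongside surface scope.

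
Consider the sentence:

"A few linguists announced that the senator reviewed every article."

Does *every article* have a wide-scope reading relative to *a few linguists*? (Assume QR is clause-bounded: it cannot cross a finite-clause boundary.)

No

The target quantifier *every article* is part of the finite complement clause *that the senator reviewed every article*.
Finite CP is the ceiling for QR here, by assumption.
So *every article* cannot raise to a position above *a few linguists*.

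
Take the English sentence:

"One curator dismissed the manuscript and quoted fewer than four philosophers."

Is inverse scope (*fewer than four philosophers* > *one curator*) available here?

No

*fewer than four philosophers* occurs within one conjunct of the coordinate structure (*quoted fewer than four philosophers*).
Coordinate structures are islands for non-across-the-board movement, QR included.
The inverse ordering *fewer than four philosophers* > *one curator* is therefore underivable.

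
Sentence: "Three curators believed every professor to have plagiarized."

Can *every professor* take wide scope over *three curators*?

Yes

ECM infinitives lack a CP barrier, so *every professor* can QR over the matrix subject *three curators*.
QR within a single clause is free, so the lower quantifier may take scope over the higher one.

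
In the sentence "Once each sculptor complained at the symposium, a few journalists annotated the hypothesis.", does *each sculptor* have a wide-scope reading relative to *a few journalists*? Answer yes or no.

No

The target quantifier *each sculptor* is part of the adjunct clause *once each sculptor complained at the symposium*.
Since the clause is an adjunct (not a complement), the Adjunct Condition blocks QR across its edge.
So the wide-scope reading for *each sculptor* is blocked.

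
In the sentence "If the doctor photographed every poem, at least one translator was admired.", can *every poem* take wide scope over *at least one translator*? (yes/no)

*every poem* is embedded in the adjunct clause *if the doctor photographed every poem*.
Adjunct clauses are scope islands: a quantifier inside an adjunct cannot raise into the matrix clause.
The ordering *every poem* > *at least one translator* is therefore underivable.

No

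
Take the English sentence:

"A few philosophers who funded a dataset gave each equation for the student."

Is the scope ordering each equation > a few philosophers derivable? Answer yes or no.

The RC *who funded a dataset* is an island, but *each equation* is not inside it — it is the matrix object, a clausemate of *a few philosophers*.
Clause-internal QR can adjoin the lower DP above the subject, yielding the inverse reading.
So *each equation* > *a few philosophers* is among the available readings.

Yes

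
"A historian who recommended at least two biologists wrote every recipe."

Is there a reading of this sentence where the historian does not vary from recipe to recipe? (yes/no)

Yes

That reading corresponds to *a historian* > *every recipe*.
Nothing needs to raise for *a historian* > *every recipe*, so no island constraint is at stake.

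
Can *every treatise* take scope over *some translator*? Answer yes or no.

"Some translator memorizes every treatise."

*every treatise* is the matrix object and *some translator* the matrix subject; the two are clausemates.
Clause-internal QR can adjoin the lower DP above the subject, yielding the inverse reading.

Yes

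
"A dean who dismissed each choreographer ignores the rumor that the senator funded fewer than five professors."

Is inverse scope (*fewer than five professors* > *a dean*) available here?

*fewer than five professors* sits inside the complex NP *the rumor that the senator funded fewer than five professors*.
Noun-complement clauses are scope islands (the Complex NP Constraint): a quantifier inside one cannot scope into the matrix.
The inverse ordering *fewer than five professors* > *a dean* is therefore underivable.

No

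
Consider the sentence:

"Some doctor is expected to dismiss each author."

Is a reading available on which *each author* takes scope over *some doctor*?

The matrix predicate is a raising verb, whose infinitival complement is not a scope island — *each author* can QR into the matrix clause.
Nothing blocks QR of the lower DP to a position above the higher one, so inverse scope is available.

Yes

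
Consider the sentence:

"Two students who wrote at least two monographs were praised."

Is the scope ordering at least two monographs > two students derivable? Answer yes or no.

No

*at least two monographs* occurs within the relative clause *who wrote at least two monographs*.
Relative clauses are scope islands: a quantifier cannot QR out of a relative clause to take scope in the matrix clause.
Hence only narrow scope for *at least two monographs* (under *two students*) survives.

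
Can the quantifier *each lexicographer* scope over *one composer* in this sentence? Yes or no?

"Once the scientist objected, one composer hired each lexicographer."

Yes

The adjunct clause does not contain *each lexicographer*, which is the matrix object.
Nothing blocks QR of the lower DP to a position above the higher one, so inverse scope is available.
So *each lexicographer* > *one composer* is among the available readings.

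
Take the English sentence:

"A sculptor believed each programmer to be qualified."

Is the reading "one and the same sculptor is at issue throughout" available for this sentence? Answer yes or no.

This is the *a sculptor* > *each programmer* reading.
Nothing needs to raise for *a sculptor* > *each programmer*, so no island constraint is at stake.

Yes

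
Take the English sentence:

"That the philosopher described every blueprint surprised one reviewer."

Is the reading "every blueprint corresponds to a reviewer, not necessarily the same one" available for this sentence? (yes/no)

The described interpretation is the *every blueprint* > *one reviewer* scoping.
*every blueprint* occurs within the sentential subject *that the philosopher described every blueprint*.
The Sentential Subject Constraint rules out raising the quantifier out of the that-clause subject.
*every blueprint* is confined to the island and cannot take scope over *one reviewer*.

No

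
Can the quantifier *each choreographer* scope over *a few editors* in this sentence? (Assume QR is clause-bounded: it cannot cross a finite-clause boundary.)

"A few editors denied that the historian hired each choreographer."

No

The DP *each choreographer* is contained in the finite complement clause *that the historian hired each choreographer*.
QR is clause-bounded, so the finite complement is a scope island for the embedded quantifier.
*each choreographer* is confined to the island and cannot take scope over *a few editors*.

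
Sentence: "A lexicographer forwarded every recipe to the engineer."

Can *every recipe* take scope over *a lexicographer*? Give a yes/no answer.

Both DPs are arguments of the same predicate; there is no clause or island boundary between them.
Ordinary QR to a clause-peripheral position gives the wide-scope LF for the lower DP.

Yes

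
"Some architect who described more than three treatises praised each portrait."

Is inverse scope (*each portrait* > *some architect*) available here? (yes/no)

The RC *who described more than three treatises* is an island, but *each portrait* is not inside it — it is the matrix object, a clausemate of *some architect*.
Ordinary QR to a clause-peripheral position gives the wide-scope LF for the lower DP.
So *each portrait* > *some architect* is among the available readings.

Yes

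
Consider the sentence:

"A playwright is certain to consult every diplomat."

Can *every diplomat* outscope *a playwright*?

The matrix predicate is a raising verb, whose infinitival complement is not a scope island — *every diplomat* can QR into the matrix clause.
With no island boundary between them, the object can take inverse scope over the subject via ordinary QR within the clause.
Both orderings are possible: *a playwright* > *every diplomat* and *every diplomat* > *a playwright*.

Yes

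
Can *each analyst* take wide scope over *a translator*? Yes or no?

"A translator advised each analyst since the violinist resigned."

Neither queried DP is inside the adjunct, so the adjunct-island constraint does not apply.
With no island boundary between them, the object can take inverse scope over the subject via ordinary QR within the clause.

Yes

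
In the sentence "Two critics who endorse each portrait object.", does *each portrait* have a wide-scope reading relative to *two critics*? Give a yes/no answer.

No

*each portrait* sits inside the relative clause *who endorse each portrait*.
Relative clauses are scope islands: a quantifier cannot QR out of a relative clause to take scope in the matrix clause.
*each portrait* is confined to the island and cannot take scope over *two critics*.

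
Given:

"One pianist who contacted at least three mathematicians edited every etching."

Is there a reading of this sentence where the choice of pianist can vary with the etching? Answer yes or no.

This is the *every etching* > *one pianist* reading.
The relative clause *who contacted at least three mathematicians* modifies *one pianist*, but *every etching* is not inside that relative clause — it is an argument of the matrix verb.
Since no island is crossed, the inverse ordering is licensed alongside surface scope.
The sentence is scopally ambiguous between *one pianist* > *every etching* and *every etching* > *one pianist*.

Yes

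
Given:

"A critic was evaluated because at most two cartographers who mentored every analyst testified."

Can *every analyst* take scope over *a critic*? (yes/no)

The target quantifier *every analyst* is part of the relative clause *who mentored every analyst*, which is itself inside the adjunct *because at most two cartographers who mentored every analyst testified*.
Even if one barrier were somehow void, the other would still block QR.
Hence only narrow scope for *every analyst* (under *a critic*) survives.

No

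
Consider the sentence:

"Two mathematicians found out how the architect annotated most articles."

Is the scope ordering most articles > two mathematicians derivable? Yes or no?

Structurally, *most articles* is inside the embedded question *how the architect annotated most articles*.
An indirect question is a wh-island; the filled [Spec,CP] blocks QR across the CP edge.
So the wide-scope reading for *most articles* is blocked.

No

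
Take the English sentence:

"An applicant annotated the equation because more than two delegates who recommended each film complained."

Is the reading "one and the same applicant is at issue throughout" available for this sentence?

That reading corresponds to *an applicant* > *each film*.
That is the surface-scope ordering, which is always one of the available readings — island constraints only ever restrict inverse scope.

Yes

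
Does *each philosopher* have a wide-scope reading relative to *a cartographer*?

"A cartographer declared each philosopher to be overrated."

Yes

The ECM infinitive is scope-transparent — *each philosopher* is free to raise above *a cartographer*.
Ordinary QR to a clause-peripheral position gives the wide-scope LF for the lower DP.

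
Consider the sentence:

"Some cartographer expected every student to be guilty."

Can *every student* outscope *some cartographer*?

Yes

The ECM infinitive is scope-transparent — *every student* is free to raise above *some cartographer*.
Ordinary QR to a clause-peripheral position gives the wide-scope LF for the lower DP.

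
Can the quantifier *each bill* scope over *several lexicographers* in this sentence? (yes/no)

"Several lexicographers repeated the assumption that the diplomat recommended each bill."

No

*each bill* is embedded in the complex NP *the assumption that the diplomat recommended each bill*.
Noun-complement clauses are scope islands (the Complex NP Constraint): a quantifier inside one cannot scope into the matrix.
The inverse ordering *each bill* > *several lexicographers* is therefore underivable.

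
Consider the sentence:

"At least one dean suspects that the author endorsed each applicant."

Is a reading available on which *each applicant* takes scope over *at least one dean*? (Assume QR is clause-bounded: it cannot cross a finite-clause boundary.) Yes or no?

*each applicant* occurs within the finite complement clause *that the author endorsed each applicant*.
QR is clause-bounded, so the finite complement is a scope island for the embedded quantifier.
The inverse ordering *each applicant* > *at least one dean* is therefore underivable.

No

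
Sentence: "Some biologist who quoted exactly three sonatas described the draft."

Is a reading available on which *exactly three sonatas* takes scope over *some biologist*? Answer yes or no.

*exactly three sonatas* is embedded in the relative clause *who quoted exactly three sonatas*.
A relative clause is a scope island — quantifier raising cannot cross its boundary.
The inverse ordering *exactly three sonatas* > *some biologist* is therefore underivable.

No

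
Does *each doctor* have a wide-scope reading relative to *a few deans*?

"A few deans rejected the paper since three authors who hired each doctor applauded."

*each doctor* sits inside the relative clause *who hired each doctor*, which is itself inside the adjunct *since three authors who hired each doctor applauded*.
The quantifier would have to escape first the RC and then the adjunct — two independent island violations.
*each doctor* is confined to the island and cannot take scope over *a few deans*.

No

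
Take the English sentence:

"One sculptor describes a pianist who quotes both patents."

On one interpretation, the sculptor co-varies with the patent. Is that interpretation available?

The paraphrase describes the scope ordering *both patents* > *one sculptor*.
Structurally, *both patents* is inside the relative clause *who quotes both patents* modifying *a pianist*.
Relative clauses block scope extraction: QR cannot target a position outside the modified NP.
There is no licit LF on which *both patents* c-commands *one sculptor*.

No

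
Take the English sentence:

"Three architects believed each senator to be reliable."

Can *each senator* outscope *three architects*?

Yes

*each senator* is an ECM subject; ECM complements are not islands, and the embedded quantifier may take matrix scope.
Clause-internal QR can adjoin the lower DP above the subject, yielding the inverse reading.
Both orderings are possible: *three architects* > *each senator* and *each senator* > *three architects*.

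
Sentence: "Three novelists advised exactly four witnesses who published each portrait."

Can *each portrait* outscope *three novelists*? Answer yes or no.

*each portrait* sits inside the relative clause *who published each portrait* modifying *exactly four witnesses*.
QR out of a relative clause is ruled out by the relative-clause island constraint.
So *each portrait* cannot raise to a position above *three novelists*.

No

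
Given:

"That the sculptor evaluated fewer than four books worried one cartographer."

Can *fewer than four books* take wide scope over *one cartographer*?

No

Structurally, *fewer than four books* is inside the sentential subject *that the sculptor evaluated fewer than four books*.
Sentential subjects are islands: a quantifier inside the subject clause cannot raise over the matrix predicate.
So the wide-scope reading for *fewer than four books* is blocked.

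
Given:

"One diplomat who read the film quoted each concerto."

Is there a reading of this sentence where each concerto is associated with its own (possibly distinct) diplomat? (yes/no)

The paraphrase describes the scope ordering *each concerto* > *one diplomat*.
The relative clause *who read the film* modifies *one diplomat*, but *each concerto* is not inside that relative clause — it is an argument of the matrix verb.
Nothing blocks QR of the lower DP to a position above the higher one, so inverse scope is available.
The sentence is scopally ambiguous between *one diplomat* > *each concerto* and *each concerto* > *one diplomat*.

Yes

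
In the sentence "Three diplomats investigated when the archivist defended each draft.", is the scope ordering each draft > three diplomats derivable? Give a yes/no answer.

The DP *each draft* is contained in the embedded question *when the archivist defended each draft*.
The wh-island constraint blocks QR out of an embedded interrogative.
So *each draft* cannot raise to a position above *three diplomats*.

No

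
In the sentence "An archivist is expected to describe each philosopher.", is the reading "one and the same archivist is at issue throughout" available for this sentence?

Yes

That reading corresponds to *an archivist* > *each philosopher*.
Surface scope (*an archivist* > *each philosopher*) is always derivable; islands only block QR, not in-situ interpretation.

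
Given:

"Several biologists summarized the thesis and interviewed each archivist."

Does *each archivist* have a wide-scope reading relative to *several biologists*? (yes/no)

The DP *each archivist* is contained in one conjunct of the coordinate structure (*interviewed each archivist*).
A quantifier cannot raise out of one conjunct of a coordination across the whole coordinate structure — the CSC applies to QR.
So the wide-scope reading for *each archivist* is blocked.

No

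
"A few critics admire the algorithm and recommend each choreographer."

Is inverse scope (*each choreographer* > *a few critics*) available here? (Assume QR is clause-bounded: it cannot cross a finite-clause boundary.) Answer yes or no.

The target quantifier *each choreographer* is part of one conjunct of the coordinate structure (*recommend each choreographer*).
Asymmetric QR out of one conjunct violates the Coordinate Structure Constraint.
There is no licit LF on which *each choreographer* c-commands *a few critics*.

No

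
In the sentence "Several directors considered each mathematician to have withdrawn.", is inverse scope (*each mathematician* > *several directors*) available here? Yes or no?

This is an ECM construction: *each mathematician* is the infinitival subject, Case-marked by the matrix verb, and the infinitive is transparent for QR.
Clause-internal QR can adjoin the lower DP above the subject, yielding the inverse reading.
The sentence is scopally ambiguous between *several directors* > *each mathematician* and *each mathematician* > *several directors*.

Yes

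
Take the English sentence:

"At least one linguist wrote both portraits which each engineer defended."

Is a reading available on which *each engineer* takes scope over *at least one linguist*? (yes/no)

No

*each engineer* sits inside the relative clause *which each engineer defended* modifying *both portraits*.
Relative clauses block scope extraction: QR cannot target a position outside the modified NP.
The inverse ordering *each engineer* > *at least one linguist* is therefore underivable.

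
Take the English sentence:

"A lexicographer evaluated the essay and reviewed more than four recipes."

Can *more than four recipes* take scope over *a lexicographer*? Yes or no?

No

*more than four recipes* occurs within one conjunct of the coordinate structure (*reviewed more than four recipes*).
QR out of a conjunct would have to apply non-ATB, which the CSC forbids.
So *more than four recipes* cannot raise high enough to outscope *a lexicographer*; only the surface ordering *a lexicographer* > *more than four recipes* is available.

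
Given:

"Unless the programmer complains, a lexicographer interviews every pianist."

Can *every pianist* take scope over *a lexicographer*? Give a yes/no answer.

Neither queried DP is inside the adjunct, so the adjunct-island constraint does not apply.
Nothing blocks QR of the lower DP to a position above the higher one, so inverse scope is available.

Yes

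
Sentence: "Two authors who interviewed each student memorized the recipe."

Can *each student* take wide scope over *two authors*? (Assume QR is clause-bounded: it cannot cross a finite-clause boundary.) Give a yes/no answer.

No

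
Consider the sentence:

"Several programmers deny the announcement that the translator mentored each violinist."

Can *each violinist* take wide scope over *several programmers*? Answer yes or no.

*each violinist* sits inside the complex NP *the announcement that the translator mentored each violinist*.
The complex NP is opaque for QR — the quantifier is frozen inside the noun's complement.
Hence only narrow scope for *each violinist* (under *several programmers*) survives.

No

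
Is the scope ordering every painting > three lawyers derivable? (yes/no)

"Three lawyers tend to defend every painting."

The matrix predicate is a raising verb, whose infinitival complement is not a scope island — *every painting* can QR into the matrix clause.
QR within a single clause is free, so the lower quantifier may take scope over the higher one.

Yes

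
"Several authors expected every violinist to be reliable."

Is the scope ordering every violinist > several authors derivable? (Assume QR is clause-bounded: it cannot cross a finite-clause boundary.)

This is an ECM construction: *every violinist* is the infinitival subject, Case-marked by the matrix verb, and the infinitive is transparent for QR.
QR within a single clause is free, so the lower quantifier may take scope over the higher one.

Yes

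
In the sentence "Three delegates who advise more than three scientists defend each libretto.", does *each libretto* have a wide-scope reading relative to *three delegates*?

The relative clause *who advise more than three scientists* modifies *three delegates*, but *each libretto* is not inside that relative clause — it is an argument of the matrix verb.
With no island boundary between them, the object can take inverse scope over the subject via ordinary QR within the clause.

Yes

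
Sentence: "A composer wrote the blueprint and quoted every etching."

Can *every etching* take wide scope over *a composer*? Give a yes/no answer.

No

*every etching* occurs within one conjunct of the coordinate structure (*quoted every etching*).
Coordinate structures are islands for non-across-the-board movement, QR included.
So *every etching* cannot raise to a position above *a composer*.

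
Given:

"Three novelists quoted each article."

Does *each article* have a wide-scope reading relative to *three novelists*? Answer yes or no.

*three novelists* and *each article* are co-arguments of the matrix verb, with nothing but a clause-internal boundary between them.
QR within a single clause is free, so the lower quantifier may take scope over the higher one.

Yes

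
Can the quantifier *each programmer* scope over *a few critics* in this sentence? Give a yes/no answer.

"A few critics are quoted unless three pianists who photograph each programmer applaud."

*each programmer* occurs within the relative clause *who photograph each programmer*, which is itself inside the adjunct *unless three pianists who photograph each programmer applaud*.
Two island boundaries intervene — the relative clause and the adjunct. Either alone would block QR.
There is no licit LF on which *each programmer* c-commands *a few critics*.

No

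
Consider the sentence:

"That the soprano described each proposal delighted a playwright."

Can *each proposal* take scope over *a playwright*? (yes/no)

The target quantifier *each proposal* is part of the sentential subject *that the soprano described each proposal*.
Clausal subjects are scope islands; QR from inside the subject into the matrix is barred.
The ordering *each proposal* > *a playwright* is therefore underivable.

No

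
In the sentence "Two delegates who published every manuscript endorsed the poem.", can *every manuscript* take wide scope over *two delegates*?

No

*every manuscript* sits inside the relative clause *who published every manuscript*.
Relative clauses block scope extraction: QR cannot target a position outside the modified NP.
The inverse ordering *every manuscript* > *two delegates* is therefore underivable.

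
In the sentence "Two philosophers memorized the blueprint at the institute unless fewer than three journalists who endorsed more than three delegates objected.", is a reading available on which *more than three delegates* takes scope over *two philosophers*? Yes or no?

*more than three delegates* is embedded in the relative clause *who endorsed more than three delegates*, which is itself inside the adjunct *unless fewer than three journalists who endorsed more than three delegates objected*.
Nested islands: the RC island is itself inside an adjunct island, so wide scope is doubly excluded.
Hence only narrow scope for *more than three delegates* (under *two philosophers*) survives.

No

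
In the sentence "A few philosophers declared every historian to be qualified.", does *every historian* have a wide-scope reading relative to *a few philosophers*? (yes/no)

Yes

This is an ECM construction: *every historian* is the infinitival subject, Case-marked by the matrix verb, and the infinitive is transparent for QR.
Clause-internal QR can adjoin the lower DP above the subject, yielding the inverse reading.
Both orderings are possible: *a few philosophers* > *every historian* and *every historian* > *a few philosophers*.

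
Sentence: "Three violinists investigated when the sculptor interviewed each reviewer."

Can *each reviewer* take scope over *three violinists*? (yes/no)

The DP *each reviewer* is contained in the embedded question *when the sculptor interviewed each reviewer*.
QR across an interrogative CP boundary is ruled out as a wh-island violation.
So *each reviewer* cannot raise to a position above *three violinists*.

No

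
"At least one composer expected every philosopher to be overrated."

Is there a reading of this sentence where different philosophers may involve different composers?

Yes

The paraphrase describes the scope ordering *every philosopher* > *at least one composer*.
*every philosopher* is the subject of an ECM infinitive — the infinitival complement of an ECM verb is not a scope island, so *every philosopher* can raise into the matrix clause.
Clause-internal QR can adjoin the lower DP above the subject, yielding the inverse reading.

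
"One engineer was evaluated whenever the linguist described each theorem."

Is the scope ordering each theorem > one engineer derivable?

*each theorem* is embedded in the adjunct clause *whenever the linguist described each theorem*.
Scope out of an adjunct clause is unavailable: QR respects the adjunct-island constraint.
The inverse ordering *each theorem* > *one engineer* is therefore underivable.

No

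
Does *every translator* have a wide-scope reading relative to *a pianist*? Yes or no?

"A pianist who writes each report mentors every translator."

Yes

*every translator* sits in the matrix clause, not in the relative clause on *a pianist*.
Ordinary QR to a clause-peripheral position gives the wide-scope LF for the lower DP.
The sentence is scopally ambiguous between *a pianist* > *every translator* and *every translator* > *a pianist*.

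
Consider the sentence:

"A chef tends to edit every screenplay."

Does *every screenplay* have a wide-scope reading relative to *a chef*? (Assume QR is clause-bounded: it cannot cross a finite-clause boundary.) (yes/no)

Yes

Raising constructions are monoclausal for scope purposes; *every screenplay* is not separated from *a chef* by any island.
With no island boundary between them, the object can take inverse scope over the subject via ordinary QR within the clause.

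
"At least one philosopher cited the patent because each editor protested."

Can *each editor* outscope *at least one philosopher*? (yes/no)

The target quantifier *each editor* is part of the adjunct clause *because each editor protested*.
Adverbial clauses are not L-marked, so they are barriers for QR — the quantifier cannot escape the adjunct.
Hence only narrow scope for *each editor* (under *at least one philosopher*) survives.

No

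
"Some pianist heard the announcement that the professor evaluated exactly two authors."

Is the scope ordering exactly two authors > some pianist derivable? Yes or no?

No

*exactly two authors* occurs within the complex NP *the announcement that the professor evaluated exactly two authors*.
Since the clause is the complement of a nominal head, the CNPC blocks scope extraction.
The inverse ordering *exactly two authors* > *some pianist* is therefore underivable.
(Only the surface reading survives: one fixed pianist with respect to all the relevant authors.)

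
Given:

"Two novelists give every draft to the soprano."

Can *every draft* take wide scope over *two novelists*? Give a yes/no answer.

Both DPs are arguments of the same predicate; there is no clause or island boundary between them.
Since no island is crossed, the inverse ordering is licensed alongside surface scope.

Yes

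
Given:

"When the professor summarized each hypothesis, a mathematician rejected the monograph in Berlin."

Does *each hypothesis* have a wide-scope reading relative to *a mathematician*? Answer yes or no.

No

*each hypothesis* occurs within the adjunct clause *when the professor summarized each hypothesis*.
Adjunct clauses are scope islands: a quantifier inside an adjunct cannot raise into the matrix clause.
*each hypothesis* is confined to the island and cannot take scope over *a mathematician*.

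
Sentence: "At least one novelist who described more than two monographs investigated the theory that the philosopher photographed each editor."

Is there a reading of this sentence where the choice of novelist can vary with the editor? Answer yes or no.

No

This is the *each editor* > *at least one novelist* reading.
*each editor* occurs within the complex NP *the theory that the philosopher photographed each editor*.
The Complex NP Constraint bars QR out of the complement clause of a noun.
Hence only narrow scope for *each editor* (under *at least one novelist*) survives.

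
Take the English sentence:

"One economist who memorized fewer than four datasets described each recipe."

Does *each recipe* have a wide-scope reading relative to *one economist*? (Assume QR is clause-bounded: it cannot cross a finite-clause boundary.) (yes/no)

Yes

The RC *who memorized fewer than four datasets* is an island, but *each recipe* is not inside it — it is the matrix object, a clausemate of *one economist*.
QR within a single clause is free, so the lower quantifier may take scope over the higher one.
So *each recipe* > *one economist* is among the available readings.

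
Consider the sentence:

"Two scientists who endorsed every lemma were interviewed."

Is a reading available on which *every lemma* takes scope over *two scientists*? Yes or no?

No

*every lemma* occurs within the relative clause *who endorsed every lemma*.
The relative clause forms an island for QR, so the quantifier is confined to the head noun's restrictor.
The inverse ordering *every lemma* > *two scientists* is therefore underivable.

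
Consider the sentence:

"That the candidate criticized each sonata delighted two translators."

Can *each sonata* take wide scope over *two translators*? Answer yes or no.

*each sonata* is embedded in the sentential subject *that the candidate criticized each sonata*.
The Sentential Subject Constraint rules out raising the quantifier out of the that-clause subject.
*each sonata* is confined to the island and cannot take scope over *two translators*.

No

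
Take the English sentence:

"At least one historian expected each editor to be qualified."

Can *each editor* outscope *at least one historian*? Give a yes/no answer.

Yes

The ECM infinitive is scope-transparent — *each editor* is free to raise above *at least one historian*.
Since no island is crossed, the inverse ordering is licensed alongside surface scope.
So *each editor* > *at least one historian* is among the available readings.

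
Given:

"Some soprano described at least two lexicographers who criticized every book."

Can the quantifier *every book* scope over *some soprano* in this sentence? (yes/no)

The target quantifier *every book* is part of the relative clause *who criticized every book* modifying *at least two lexicographers*.
Relative clauses are scope islands: a quantifier cannot QR out of a relative clause to take scope in the matrix clause.
So *every book* cannot raise to a position above *some soprano*.

No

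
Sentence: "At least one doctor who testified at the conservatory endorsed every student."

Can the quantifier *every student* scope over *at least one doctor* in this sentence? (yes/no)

*every student* sits in the matrix clause, not in the relative clause on *at least one doctor*.
Since no island is crossed, the inverse ordering is licensed alongside surface scope.

Yes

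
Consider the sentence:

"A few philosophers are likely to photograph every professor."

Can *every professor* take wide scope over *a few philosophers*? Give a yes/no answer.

*every professor* is the object of the infinitival complement of a raising predicate; raising infinitives are transparent for QR, so the two DPs are in effect clausemates.
QR within a single clause is free, so the lower quantifier may take scope over the higher one.

Yes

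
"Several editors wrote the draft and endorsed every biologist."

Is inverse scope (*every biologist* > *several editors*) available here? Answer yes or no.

No

Structurally, *every biologist* is inside one conjunct of the coordinate structure (*endorsed every biologist*).
QR out of a conjunct would have to apply non-ATB, which the CSC forbids.
The inverse ordering *every biologist* > *several editors* is therefore underivable.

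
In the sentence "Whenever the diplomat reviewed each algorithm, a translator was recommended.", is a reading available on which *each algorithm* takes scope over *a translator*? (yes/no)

The target quantifier *each algorithm* is part of the adjunct clause *whenever the diplomat reviewed each algorithm*.
Scope out of an adjunct clause is unavailable: QR respects the adjunct-island constraint.
So *each algorithm* cannot raise to a position above *a translator*.

No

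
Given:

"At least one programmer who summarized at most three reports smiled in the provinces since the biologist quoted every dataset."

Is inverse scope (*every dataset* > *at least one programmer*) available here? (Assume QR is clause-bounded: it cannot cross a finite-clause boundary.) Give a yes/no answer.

The DP *every dataset* is contained in the adjunct clause *since the biologist quoted every dataset*.
Adverbial clauses are not L-marked, so they are barriers for QR — the quantifier cannot escape the adjunct.
*every dataset* > *at least one programmer* would require crossing that boundary, which is illicit.

No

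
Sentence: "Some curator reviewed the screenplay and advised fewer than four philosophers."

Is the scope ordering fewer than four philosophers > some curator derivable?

No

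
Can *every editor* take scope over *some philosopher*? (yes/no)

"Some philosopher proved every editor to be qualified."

*every editor* is the subject of an ECM infinitive — the infinitival complement of an ECM verb is not a scope island, so *every editor* can raise into the matrix clause.
No island intervenes, so both surface and inverse scope are derivable.

Yes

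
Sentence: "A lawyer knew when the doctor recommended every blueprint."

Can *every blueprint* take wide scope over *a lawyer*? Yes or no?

The target quantifier *every blueprint* is part of the embedded question *when the doctor recommended every blueprint*.
An indirect question is a wh-island; the filled [Spec,CP] blocks QR across the CP edge.
*every blueprint* > *a lawyer* would require crossing that boundary, which is illicit.
(Only the surface reading survives: one fixed lawyer with respect to all the relevant blueprints.)

No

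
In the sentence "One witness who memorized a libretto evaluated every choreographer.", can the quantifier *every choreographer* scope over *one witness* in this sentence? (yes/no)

Yes

*every choreographer* sits in the matrix clause, not in the relative clause on *one witness*.
Ordinary QR to a clause-peripheral position gives the wide-scope LF for the lower DP.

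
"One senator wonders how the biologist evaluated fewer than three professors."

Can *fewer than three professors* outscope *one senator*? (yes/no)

No

*fewer than three professors* sits inside the embedded question *how the biologist evaluated fewer than three professors*.
Embedded questions are wh-islands: a quantifier inside an indirect question cannot QR into the matrix clause.
*fewer than three professors* is confined to the island and cannot take scope over *one senator*.
(Only the surface reading survives: one fixed senator with respect to all the relevant professors.)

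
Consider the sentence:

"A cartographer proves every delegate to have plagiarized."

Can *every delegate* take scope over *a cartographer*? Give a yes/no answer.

Yes

The ECM infinitive is scope-transparent — *every delegate* is free to raise above *a cartographer*.
Ordinary QR to a clause-peripheral position gives the wide-scope LF for the lower DP.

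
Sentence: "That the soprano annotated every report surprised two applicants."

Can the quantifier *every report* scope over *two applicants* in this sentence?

No

The DP *every report* is contained in the sentential subject *that the soprano annotated every report*.
The Sentential Subject Constraint rules out raising the quantifier out of the that-clause subject.
There is no licit LF on which *every report* c-commands *two applicants*.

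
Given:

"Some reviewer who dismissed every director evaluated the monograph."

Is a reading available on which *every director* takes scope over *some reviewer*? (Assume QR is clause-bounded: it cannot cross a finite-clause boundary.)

*every director* occurs within the relative clause *who dismissed every director*.
QR out of a relative clause is ruled out by the relative-clause island constraint.
The inverse ordering *every director* > *some reviewer* is therefore underivable.

No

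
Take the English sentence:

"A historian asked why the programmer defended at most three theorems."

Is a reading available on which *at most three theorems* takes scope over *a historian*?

No

The target quantifier *at most three theorems* is part of the embedded question *why the programmer defended at most three theorems*.
An indirect question is a wh-island; the filled [Spec,CP] blocks QR across the CP edge.
There is no licit LF on which *at most three theorems* c-commands *a historian*.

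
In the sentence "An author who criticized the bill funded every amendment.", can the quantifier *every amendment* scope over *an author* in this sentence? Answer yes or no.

The relative clause *who criticized the bill* modifies *an author*, but *every amendment* is not inside that relative clause — it is an argument of the matrix verb.
With no island boundary between them, the object can take inverse scope over the subject via ordinary QR within the clause.

Yes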